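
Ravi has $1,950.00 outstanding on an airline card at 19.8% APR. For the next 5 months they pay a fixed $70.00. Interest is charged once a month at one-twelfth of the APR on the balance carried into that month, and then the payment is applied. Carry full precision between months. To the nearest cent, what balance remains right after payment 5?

$1,754.53

Monthly rate r = 19.8%/12 = 1.65% = 0.0165.
Each month: B ← B·(1+r) − $70.00.
Month 1: interest $32.18; balance after payment $1,912.17.
Month 2: interest $31.55; balance after payment $1,873.73.
Month 3: interest $30.92; balance after payment $1,834.64.
Month 4: interest $30.27; balance after payment $1,794.91.
Month 5: interest $29.62; balance after payment $1,754.53.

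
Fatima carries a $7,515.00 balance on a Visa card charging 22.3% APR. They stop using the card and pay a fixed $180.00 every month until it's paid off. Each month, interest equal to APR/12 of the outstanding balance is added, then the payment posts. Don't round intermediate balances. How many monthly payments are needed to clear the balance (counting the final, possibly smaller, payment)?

82 payments

Monthly rate r = 22.3%/12 = 1.85833% = 0.0185833.
Recurrence: B ← B·(1+r) − $180.00.
Month 1: interest $139.65; balance after payment $7,474.65.
Month 2: interest $138.90; balance after payment $7,433.56.
Closed form: n = −ln(1 − rB₀/P)/ln(1+r) = −ln(0.22415)/ln(1.01858) ≈ 81.219, so the balance reaches zero during payment 82.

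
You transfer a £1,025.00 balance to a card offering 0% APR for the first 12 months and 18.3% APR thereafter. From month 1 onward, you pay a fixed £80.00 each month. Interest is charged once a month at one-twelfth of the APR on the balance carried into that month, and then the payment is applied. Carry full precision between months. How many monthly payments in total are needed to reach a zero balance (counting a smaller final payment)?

13 payments

Promo months 1–12 at r₀ = 0%/12 = 0; months 13+ at r₁ = 18.3%/12 = 0.01525.
After month 12 (no interest yet): B = £1,025.00 − 12·£80.00 = £65.00.
Then at r₁ with £80.00/mo: n₂ = −ln(1 − r₁·B/P)/ln(1+r₁) ≈ 0.82 → 1 more payments.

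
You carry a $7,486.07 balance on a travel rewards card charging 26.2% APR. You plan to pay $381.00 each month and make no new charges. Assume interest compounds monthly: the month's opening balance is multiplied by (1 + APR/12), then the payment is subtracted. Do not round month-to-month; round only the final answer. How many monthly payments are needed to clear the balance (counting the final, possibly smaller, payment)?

26 months

Monthly rate r = 26.2%/12 = 2.18333% = 0.0218333.
Recurrence: B ← B·(1+r) − $381.00.
Month 1: interest $163.45; balance after payment $7,268.52.
Month 2: interest $158.70; balance after payment $7,046.21.
Closed form: n = −ln(1 − rB₀/P)/ln(1+r) = −ln(0.57101)/ln(1.02183) ≈ 25.944, so the balance reaches zero during payment 26.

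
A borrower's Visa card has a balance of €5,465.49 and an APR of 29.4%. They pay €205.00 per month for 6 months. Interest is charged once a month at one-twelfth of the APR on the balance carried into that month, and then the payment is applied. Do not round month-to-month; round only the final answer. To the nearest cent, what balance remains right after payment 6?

Monthly rate r = 29.4%/12 = 2.45% = 0.0245.
Each month: B ← B·(1+r) − €205.00.
Month 1: interest €133.90; balance after payment €5,394.39.
Month 2: interest €132.16; balance after payment €5,321.56.
Month 3: interest €130.38; balance after payment €5,246.94.
Month 4: interest €128.55; balance after payment €5,170.49.
Month 5: interest €126.68; balance after payment €5,092.16.
Month 6: interest €124.76; balance after payment €5,011.92.

€5,011.92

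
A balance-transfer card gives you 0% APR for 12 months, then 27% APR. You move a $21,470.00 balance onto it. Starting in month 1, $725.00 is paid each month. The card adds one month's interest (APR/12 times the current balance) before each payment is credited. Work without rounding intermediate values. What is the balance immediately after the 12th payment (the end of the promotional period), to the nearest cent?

$12,770.00

Promo months 1–12 at r₀ = 0%/12 = 0; months 13+ at r₁ = 27%/12 = 0.0225.
After month 12 (no interest yet): B = $21,470.00 − 12·$725.00 = $12,770.00.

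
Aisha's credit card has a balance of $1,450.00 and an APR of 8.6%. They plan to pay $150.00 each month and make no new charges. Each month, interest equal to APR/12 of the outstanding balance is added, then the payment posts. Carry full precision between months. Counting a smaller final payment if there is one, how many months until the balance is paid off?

Monthly rate r = 8.6%/12 = 0.716667% = 0.00716667.
Recurrence: B ← B·(1+r) − $150.00.
Month 1: interest $10.39; balance after payment $1,310.39.
Month 2: interest $9.39; balance after payment $1,169.78.
Closed form: n = −ln(1 − rB₀/P)/ln(1+r) = −ln(0.93072)/ln(1.00717) ≈ 10.054, so the balance reaches zero during payment 11.

11 months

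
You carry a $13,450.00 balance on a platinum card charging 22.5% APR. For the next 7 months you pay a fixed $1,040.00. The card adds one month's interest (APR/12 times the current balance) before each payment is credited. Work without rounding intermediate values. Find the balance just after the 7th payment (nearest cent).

$7,615.23

Monthly rate r = 22.5%/12 = 1.875% = 0.01875.
Each month: B ← B·(1+r) − $1,040.00.
Month 1: interest $252.19; balance after payment $12,662.19.
Month 2: interest $237.42; balance after payment $11,859.60.
Month 3: interest $222.37; balance after payment $11,041.97.
Month 4: interest $207.04; balance after payment $10,209.01.
Month 5: interest $191.42; balance after payment $9,360.43.
Month 6: interest $175.51; balance after payment $8,495.93.
Month 7: interest $159.30; balance after payment $7,615.23.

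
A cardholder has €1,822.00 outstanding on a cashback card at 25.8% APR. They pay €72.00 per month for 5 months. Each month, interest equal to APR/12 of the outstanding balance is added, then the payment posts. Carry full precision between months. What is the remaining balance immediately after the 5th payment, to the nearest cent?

Monthly rate r = 25.8%/12 = 2.15% = 0.0215.
Each month: B ← B·(1+r) − €72.00.
Month 1: interest €39.17; balance after payment €1,789.17.
Month 2: interest €38.47; balance after payment €1,755.64.
Month 3: interest €37.75; balance after payment €1,721.39.
Month 4: interest €37.01; balance after payment €1,686.40.
Month 5: interest €36.26; balance after payment €1,650.65.

€1,650.65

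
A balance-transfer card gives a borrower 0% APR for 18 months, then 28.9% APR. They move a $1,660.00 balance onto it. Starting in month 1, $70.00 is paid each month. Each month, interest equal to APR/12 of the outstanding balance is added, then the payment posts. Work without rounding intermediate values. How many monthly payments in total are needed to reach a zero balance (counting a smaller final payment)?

Promo months 1–18 at r₀ = 0%/12 = 0; months 19+ at r₁ = 28.9%/12 = 0.0240833.
After month 18 (no interest yet): B = $1,660.00 − 18·$70.00 = $400.00.
Then at r₁ with $70.00/mo: n₂ = −ln(1 − r₁·B/P)/ln(1+r₁) ≈ 6.22 → 7 more payments.

25 months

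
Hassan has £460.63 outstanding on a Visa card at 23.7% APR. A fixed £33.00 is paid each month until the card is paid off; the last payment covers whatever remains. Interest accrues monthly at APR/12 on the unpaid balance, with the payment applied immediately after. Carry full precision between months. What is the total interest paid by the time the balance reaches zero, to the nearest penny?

Monthly rate r = 23.7%/12 = 1.975% = 0.01975.
Payoff takes n = ⌈−ln(1 − rB₀/P)/ln(1+r)⌉ = ⌈16.491⌉ = 17 payments; the last is £16.28.
Total paid = 16·£33.00 + £16.28 = £544.28.
Total interest = total paid − principal = £544.28 − £460.63 = £83.65.

£83.65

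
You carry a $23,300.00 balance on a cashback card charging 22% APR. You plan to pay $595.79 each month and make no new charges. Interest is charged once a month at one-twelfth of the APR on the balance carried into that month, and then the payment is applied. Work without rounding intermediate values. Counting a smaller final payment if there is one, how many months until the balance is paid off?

70 months

Monthly rate r = 22%/12 = 1.83333% = 0.0183333.
Recurrence: B ← B·(1+r) − $595.79.
Month 1: interest $427.17; balance after payment $23,131.38.
Month 2: interest $424.08; balance after payment $22,959.66.
Closed form: n = −ln(1 − rB₀/P)/ln(1+r) = −ln(0.28302)/ln(1.01833) ≈ 69.478, so the balance reaches zero during payment 70.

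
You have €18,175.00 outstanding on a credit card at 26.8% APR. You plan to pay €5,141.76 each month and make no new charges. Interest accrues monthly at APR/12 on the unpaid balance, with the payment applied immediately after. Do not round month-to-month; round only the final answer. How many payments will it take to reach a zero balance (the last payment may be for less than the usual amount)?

Monthly rate r = 26.8%/12 = 2.23333% = 0.0223333.
Recurrence: B ← B·(1+r) − €5,141.76.
Month 1: interest €405.91; balance after payment €13,439.15.
Month 2: interest €300.14; balance after payment €8,597.53.
Month 3: interest €192.01; balance after payment €3,647.78.
Month 4: interest €81.47; balance after payment €0.00.

4 payments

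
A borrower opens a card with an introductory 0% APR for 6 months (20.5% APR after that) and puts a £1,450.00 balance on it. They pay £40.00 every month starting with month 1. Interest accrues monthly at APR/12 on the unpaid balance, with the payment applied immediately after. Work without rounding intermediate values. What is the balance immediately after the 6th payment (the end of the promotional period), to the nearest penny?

£1,210.00

Promo months 1–6 at r₀ = 0%/12 = 0; months 7+ at r₁ = 20.5%/12 = 0.0170833.
After month 6 (no interest yet): B = £1,450.00 − 6·£40.00 = £1,210.00.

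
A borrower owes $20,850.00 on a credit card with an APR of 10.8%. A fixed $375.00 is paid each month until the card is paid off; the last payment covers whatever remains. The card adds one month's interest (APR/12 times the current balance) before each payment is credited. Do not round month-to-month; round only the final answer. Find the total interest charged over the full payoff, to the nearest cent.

$8,194.82

Monthly rate r = 10.8%/12 = 0.9% = 0.009.
Payoff takes n = ⌈−ln(1 − rB₀/P)/ln(1+r)⌉ = ⌈77.452⌉ = 78 payments; the last is $169.82.
Total paid = 77·$375.00 + $169.82 = $29,044.82.
Total interest = total paid − principal = $29,044.82 − $20,850.00 = $8,194.82.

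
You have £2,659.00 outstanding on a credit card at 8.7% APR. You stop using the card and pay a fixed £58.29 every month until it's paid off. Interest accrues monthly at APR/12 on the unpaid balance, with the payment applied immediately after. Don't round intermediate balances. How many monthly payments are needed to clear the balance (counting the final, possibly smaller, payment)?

Monthly rate r = 8.7%/12 = 0.725% = 0.00725.
Recurrence: B ← B·(1+r) − £58.29.
Month 1: interest £19.28; balance after payment £2,619.99.
Month 2: interest £18.99; balance after payment £2,580.69.
Closed form: n = −ln(1 − rB₀/P)/ln(1+r) = −ln(0.66928)/ln(1.00725) ≈ 55.587, so the balance reaches zero during payment 56.

56 payments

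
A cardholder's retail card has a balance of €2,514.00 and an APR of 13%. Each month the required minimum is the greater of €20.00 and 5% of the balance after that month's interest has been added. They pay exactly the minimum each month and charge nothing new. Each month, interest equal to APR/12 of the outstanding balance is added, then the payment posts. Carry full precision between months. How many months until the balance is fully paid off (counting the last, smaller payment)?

Monthly rate r = 13%/12 = 1.08333% = 0.0108333.
While 5% of the post-interest balance exceeds €20.00, each month B ← (B·(1+r))·(1 − 0.05), i.e. B shrinks by the factor (1+r)·0.95 = 0.96029.
This holds for months 1–46. Entering month 47 the balance is €389.86; 5% of the post-interest balance is now below €20.00, so the flat €20.00 minimum applies from here.
From month 47 a fixed €20.00 at rate r clears €389.86 in 23 more payments. Total: 46 + 23 = 69 months.

69 months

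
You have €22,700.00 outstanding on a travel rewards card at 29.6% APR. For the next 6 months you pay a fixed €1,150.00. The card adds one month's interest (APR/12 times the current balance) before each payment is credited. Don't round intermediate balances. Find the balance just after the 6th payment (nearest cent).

€18,933.96

Monthly rate r = 29.6%/12 = 2.46667% = 0.0246667.
Each month: B ← B·(1+r) − €1,150.00.
Month 1: interest €559.93; balance after payment €22,109.93.
Month 2: interest €545.38; balance after payment €21,505.31.
Month 3: interest €530.46; balance after payment €20,885.78.
Month 4: interest €515.18; balance after payment €20,250.96.
Month 5: interest €499.52; balance after payment €19,600.48.
Month 6: interest €483.48; balance after payment €18,933.96.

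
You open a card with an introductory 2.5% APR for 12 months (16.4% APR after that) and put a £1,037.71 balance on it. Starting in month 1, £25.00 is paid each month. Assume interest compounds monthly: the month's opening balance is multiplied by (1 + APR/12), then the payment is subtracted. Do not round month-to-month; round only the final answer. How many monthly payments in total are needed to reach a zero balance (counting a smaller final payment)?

52 payments

Promo months 1–12 at r₀ = 2.5%/12 = 0.00208333; months 13+ at r₁ = 16.4%/12 = 0.0136667.
After month 12: iterate B ← B·(1+r₀) − £25.00 for 12 months → £760.49.
Then at r₁ with £25.00/mo: n₂ = −ln(1 − r₁·B/P)/ln(1+r₁) ≈ 39.59 → 40 more payments.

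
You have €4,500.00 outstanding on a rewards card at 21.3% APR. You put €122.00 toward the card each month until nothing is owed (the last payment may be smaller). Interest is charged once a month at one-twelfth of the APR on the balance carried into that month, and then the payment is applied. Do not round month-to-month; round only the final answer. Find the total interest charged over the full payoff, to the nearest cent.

€2,873.80

Monthly rate r = 21.3%/12 = 1.775% = 0.01775.
Payoff takes n = ⌈−ln(1 − rB₀/P)/ln(1+r)⌉ = ⌈60.439⌉ = 61 payments; the last is €53.80.
Total paid = 60·€122.00 + €53.80 = €7,373.80.
Total interest = total paid − principal = €7,373.80 − €4,500.00 = €2,873.80.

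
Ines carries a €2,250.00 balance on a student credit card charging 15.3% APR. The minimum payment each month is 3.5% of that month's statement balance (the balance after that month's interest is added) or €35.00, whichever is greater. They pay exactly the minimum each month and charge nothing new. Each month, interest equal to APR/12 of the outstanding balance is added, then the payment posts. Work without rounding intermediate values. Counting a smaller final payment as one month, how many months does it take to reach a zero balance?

72 months

Monthly rate r = 15.3%/12 = 1.275% = 0.01275.
While 3.5% of the post-interest balance exceeds €35.00, each month B ← (B·(1+r))·(1 − 0.035), i.e. B shrinks by the factor (1+r)·0.965 = 0.9773.
This holds for months 1–36. Entering month 37 the balance is €984.57; 3.5% of the post-interest balance is now below €35.00, so the flat €35.00 minimum applies from here.
From month 37 a fixed €35.00 at rate r clears €984.57 in 36 more payments. Total: 36 + 36 = 72 months.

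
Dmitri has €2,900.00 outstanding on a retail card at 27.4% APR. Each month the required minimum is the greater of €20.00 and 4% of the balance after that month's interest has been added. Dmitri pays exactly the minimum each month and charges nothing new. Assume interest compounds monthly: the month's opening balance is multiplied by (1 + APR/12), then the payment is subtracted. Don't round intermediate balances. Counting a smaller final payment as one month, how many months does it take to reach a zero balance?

Monthly rate r = 27.4%/12 = 2.28333% = 0.0228333.
While 4% of the post-interest balance exceeds €20.00, each month B ← (B·(1+r))·(1 − 0.04), i.e. B shrinks by the factor (1+r)·0.96 = 0.98192.
This holds for months 1–98. Entering month 99 the balance is €485.13; 4% of the post-interest balance is now below €20.00, so the flat €20.00 minimum applies from here.
From month 99 a fixed €20.00 at rate r clears €485.13 in 36 more payments. Total: 98 + 36 = 134 months.

134 months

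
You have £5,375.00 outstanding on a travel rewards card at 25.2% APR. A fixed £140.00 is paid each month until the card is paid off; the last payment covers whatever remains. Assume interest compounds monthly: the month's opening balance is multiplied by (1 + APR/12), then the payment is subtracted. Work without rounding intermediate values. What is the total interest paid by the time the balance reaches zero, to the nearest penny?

Monthly rate r = 25.2%/12 = 2.1% = 0.021.
Payoff takes n = ⌈−ln(1 − rB₀/P)/ln(1+r)⌉ = ⌈78.969⌉ = 79 payments; the last is £135.77.
Total paid = 78·£140.00 + £135.77 = £11,055.77.
Total interest = total paid − principal = £11,055.77 − £5,375.00 = £5,680.77.

£5,680.77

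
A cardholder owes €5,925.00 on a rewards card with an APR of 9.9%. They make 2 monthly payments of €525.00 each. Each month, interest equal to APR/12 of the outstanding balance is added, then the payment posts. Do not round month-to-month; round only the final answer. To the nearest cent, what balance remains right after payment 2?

€4,968.83

Monthly rate r = 9.9%/12 = 0.825% = 0.00825.
Each month: B ← B·(1+r) − €525.00.
Month 1: interest €48.88; balance after payment €5,448.88.
Month 2: interest €44.95; balance after payment €4,968.83.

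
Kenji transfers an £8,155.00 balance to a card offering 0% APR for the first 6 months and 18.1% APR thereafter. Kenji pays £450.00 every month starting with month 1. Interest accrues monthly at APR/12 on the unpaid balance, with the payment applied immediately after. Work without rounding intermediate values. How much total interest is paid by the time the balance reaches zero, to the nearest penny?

£615.43

Promo months 1–6 at r₀ = 0%/12 = 0; months 7+ at r₁ = 18.1%/12 = 0.0150833.
After month 6 (no interest yet): B = £8,155.00 − 6·£450.00 = £5,455.00.
Then at r₁ with £450.00/mo: n₂ = −ln(1 − r₁·B/P)/ln(1+r₁) ≈ 13.49 → 14 more payments.
Total paid = 19·£450.00 + £220.43 = £8,770.43; interest = £8,770.43 − £8,155.00 = £615.43.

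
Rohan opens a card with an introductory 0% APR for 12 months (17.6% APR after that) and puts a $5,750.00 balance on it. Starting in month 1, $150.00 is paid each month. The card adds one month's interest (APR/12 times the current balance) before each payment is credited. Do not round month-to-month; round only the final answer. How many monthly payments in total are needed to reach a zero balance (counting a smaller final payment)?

46 months

Promo months 1–12 at r₀ = 0%/12 = 0; months 13+ at r₁ = 17.6%/12 = 0.0146667.
After month 12 (no interest yet): B = $5,750.00 − 12·$150.00 = $3,950.00.
Then at r₁ with $150.00/mo: n₂ = −ln(1 − r₁·B/P)/ln(1+r₁) ≈ 33.52 → 34 more payments.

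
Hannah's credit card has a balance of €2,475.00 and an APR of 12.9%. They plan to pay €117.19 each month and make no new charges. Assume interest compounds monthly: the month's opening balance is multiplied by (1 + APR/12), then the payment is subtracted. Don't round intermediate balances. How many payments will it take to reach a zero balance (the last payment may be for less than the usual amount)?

25 months

Monthly rate r = 12.9%/12 = 1.075% = 0.01075.
Recurrence: B ← B·(1+r) − €117.19.
Month 1: interest €26.61; balance after payment €2,384.42.
Month 2: interest €25.63; balance after payment €2,292.86.
Closed form: n = −ln(1 − rB₀/P)/ln(1+r) = −ln(0.77296)/ln(1.01075) ≈ 24.084, so the balance reaches zero during payment 25.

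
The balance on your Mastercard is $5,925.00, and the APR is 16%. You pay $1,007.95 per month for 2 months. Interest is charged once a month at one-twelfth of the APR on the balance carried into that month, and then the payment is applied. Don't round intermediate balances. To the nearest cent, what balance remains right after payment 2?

$4,054.71

Monthly rate r = 16%/12 = 1.33333% = 0.0133333.
Each month: B ← B·(1+r) − $1,007.95.
Month 1: interest $79.00; balance after payment $4,996.05.
Month 2: interest $66.61; balance after payment $4,054.71.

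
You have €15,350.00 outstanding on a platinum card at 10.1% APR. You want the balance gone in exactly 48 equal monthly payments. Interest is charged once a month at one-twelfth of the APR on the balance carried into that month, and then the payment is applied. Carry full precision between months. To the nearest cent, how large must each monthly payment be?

Monthly rate r = 10.1%/12 = 0.841667% = 0.00841667.
Level-payment amortization: P = B₀·r / (1 − (1+r)^(−n)) = 15350.00·0.00841667 / (1 − 1.00842^(−48)).
Denominator 1 − (1+r)^(−48) = 0.331226147.
P = 129.196 / 0.331226147 ≈ 390.05.

€390.05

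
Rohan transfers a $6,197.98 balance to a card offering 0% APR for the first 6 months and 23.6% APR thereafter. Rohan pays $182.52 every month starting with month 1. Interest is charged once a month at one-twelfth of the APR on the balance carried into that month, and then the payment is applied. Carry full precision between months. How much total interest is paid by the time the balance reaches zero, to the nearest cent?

Promo months 1–6 at r₀ = 0%/12 = 0; months 7+ at r₁ = 23.6%/12 = 0.0196667.
After month 6 (no interest yet): B = $6,197.98 − 6·$182.52 = $5,102.86.
Then at r₁ with $182.52/mo: n₂ = −ln(1 − r₁·B/P)/ln(1+r₁) ≈ 40.98 → 41 more payments.
Total paid = 46·$182.52 + $179.17 = $8,575.09; interest = $8,575.09 − $6,197.98 = $2,377.11.

$2,377.11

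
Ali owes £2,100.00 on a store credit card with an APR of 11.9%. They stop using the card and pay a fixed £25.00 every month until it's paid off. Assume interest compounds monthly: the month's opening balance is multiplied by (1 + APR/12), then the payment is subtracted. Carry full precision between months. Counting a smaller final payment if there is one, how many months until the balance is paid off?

Monthly rate r = 11.9%/12 = 0.991667% = 0.00991667.
Recurrence: B ← B·(1+r) − £25.00.
Month 1: interest £20.83; balance after payment £2,095.82.
Month 2: interest £20.78; balance after payment £2,091.61.
Closed form: n = −ln(1 − rB₀/P)/ln(1+r) = −ln(0.167)/ln(1.00992) ≈ 181.374, so the balance reaches zero during payment 182.

182 payments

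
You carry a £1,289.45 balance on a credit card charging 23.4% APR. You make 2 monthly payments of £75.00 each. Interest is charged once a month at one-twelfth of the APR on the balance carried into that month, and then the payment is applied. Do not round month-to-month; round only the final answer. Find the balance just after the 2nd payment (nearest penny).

Monthly rate r = 23.4%/12 = 1.95% = 0.0195.
Each month: B ← B·(1+r) − £75.00.
Month 1: interest £25.14; balance after payment £1,239.59.
Month 2: interest £24.17; balance after payment £1,188.77.

£1,188.77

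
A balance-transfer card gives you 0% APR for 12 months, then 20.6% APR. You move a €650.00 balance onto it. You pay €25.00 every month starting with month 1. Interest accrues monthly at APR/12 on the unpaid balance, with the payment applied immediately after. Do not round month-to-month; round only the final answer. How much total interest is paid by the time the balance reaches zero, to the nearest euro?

Promo months 1–12 at r₀ = 0%/12 = 0; months 13+ at r₁ = 20.6%/12 = 0.0171667.
After month 12 (no interest yet): B = €650.00 − 12·€25.00 = €350.00.
Then at r₁ with €25.00/mo: n₂ = −ln(1 − r₁·B/P)/ln(1+r₁) ≈ 16.15 → 17 more payments.
Total paid = 28·€25.00 + €3.76 = €703.76; interest = €703.76 − €650.00 = €53.76.

€54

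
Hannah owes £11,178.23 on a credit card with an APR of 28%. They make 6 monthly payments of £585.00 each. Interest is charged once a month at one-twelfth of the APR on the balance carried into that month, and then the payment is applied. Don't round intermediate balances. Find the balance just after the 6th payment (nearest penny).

Monthly rate r = 28%/12 = 2.33333% = 0.0233333.
Each month: B ← B·(1+r) − £585.00.
Month 1: interest £260.83; balance after payment £10,854.06.
Month 2: interest £253.26; balance after payment £10,522.32.
Month 3: interest £245.52; balance after payment £10,182.84.
Month 4: interest £237.60; balance after payment £9,835.44.
Month 5: interest £229.49; balance after payment £9,479.93.
Month 6: interest £221.20; balance after payment £9,116.13.

£9,116.13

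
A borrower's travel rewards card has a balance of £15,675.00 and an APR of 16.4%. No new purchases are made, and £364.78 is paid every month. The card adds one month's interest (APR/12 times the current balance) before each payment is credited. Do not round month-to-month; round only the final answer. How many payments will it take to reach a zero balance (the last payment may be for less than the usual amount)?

66 payments

Monthly rate r = 16.4%/12 = 1.36667% = 0.0136667.
Recurrence: B ← B·(1+r) − £364.78.
Month 1: interest £214.22; balance after payment £15,524.44.
Month 2: interest £212.17; balance after payment £15,371.83.
Closed form: n = −ln(1 − rB₀/P)/ln(1+r) = −ln(0.41273)/ln(1.01367) ≈ 65.195, so the balance reaches zero during payment 66.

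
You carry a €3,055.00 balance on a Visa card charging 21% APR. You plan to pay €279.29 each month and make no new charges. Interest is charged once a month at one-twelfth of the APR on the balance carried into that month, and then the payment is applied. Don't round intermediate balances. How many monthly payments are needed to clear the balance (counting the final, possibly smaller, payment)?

Monthly rate r = 21%/12 = 1.75% = 0.0175.
Recurrence: B ← B·(1+r) − €279.29.
Month 1: interest €53.46; balance after payment €2,829.17.
Month 2: interest €49.51; balance after payment €2,599.39.
Closed form: n = −ln(1 − rB₀/P)/ln(1+r) = −ln(0.80858)/ln(1.0175) ≈ 12.248, so the balance reaches zero during payment 13.

13 months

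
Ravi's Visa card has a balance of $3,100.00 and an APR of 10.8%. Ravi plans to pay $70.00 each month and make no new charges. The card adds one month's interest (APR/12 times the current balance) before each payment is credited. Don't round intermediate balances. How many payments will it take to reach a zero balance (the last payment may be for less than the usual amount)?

Monthly rate r = 10.8%/12 = 0.9% = 0.009.
Recurrence: B ← B·(1+r) − $70.00.
Month 1: interest $27.90; balance after payment $3,057.90.
Month 2: interest $27.52; balance after payment $3,015.42.
Closed form: n = −ln(1 − rB₀/P)/ln(1+r) = −ln(0.60143)/ln(1.009) ≈ 56.748, so the balance reaches zero during payment 57.

57 months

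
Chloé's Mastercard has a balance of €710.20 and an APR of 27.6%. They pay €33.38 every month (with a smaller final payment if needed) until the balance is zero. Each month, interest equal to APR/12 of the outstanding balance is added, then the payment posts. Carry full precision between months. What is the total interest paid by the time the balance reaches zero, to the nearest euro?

€276

Monthly rate r = 27.6%/12 = 2.3% = 0.023.
Payoff takes n = ⌈−ln(1 − rB₀/P)/ln(1+r)⌉ = ⌈29.555⌉ = 30 payments; the last is €18.64.
Total paid = 29·€33.38 + €18.64 = €986.66.
Total interest = total paid − principal = €986.66 − €710.20 = €276.46.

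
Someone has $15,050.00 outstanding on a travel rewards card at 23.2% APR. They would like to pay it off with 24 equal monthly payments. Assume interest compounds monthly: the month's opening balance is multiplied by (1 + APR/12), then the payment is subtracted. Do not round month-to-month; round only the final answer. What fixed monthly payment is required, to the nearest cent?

$789.71

Monthly rate r = 23.2%/12 = 1.93333% = 0.0193333.
Level-payment amortization: P = B₀·r / (1 − (1+r)^(−n)) = 15050.00·0.0193333 / (1 − 1.01933^(−24)).
Denominator 1 − (1+r)^(−24) = 0.368445888.
P = 290.967 / 0.368445888 ≈ 789.71.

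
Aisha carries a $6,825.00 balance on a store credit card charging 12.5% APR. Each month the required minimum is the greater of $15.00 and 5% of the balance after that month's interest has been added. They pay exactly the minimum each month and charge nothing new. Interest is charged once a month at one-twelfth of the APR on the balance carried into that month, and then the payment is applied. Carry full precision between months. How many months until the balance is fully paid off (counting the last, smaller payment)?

99 months

Monthly rate r = 12.5%/12 = 1.04167% = 0.0104167.
While 5% of the post-interest balance exceeds $15.00, each month B ← (B·(1+r))·(1 − 0.05), i.e. B shrinks by the factor (1+r)·0.95 = 0.9599.
This holds for months 1–77. Entering month 78 the balance is $291.98; 5% of the post-interest balance is now below $15.00, so the flat $15.00 minimum applies from here.
From month 78 a fixed $15.00 at rate r clears $291.98 in 22 more payments. Total: 77 + 22 = 99 months.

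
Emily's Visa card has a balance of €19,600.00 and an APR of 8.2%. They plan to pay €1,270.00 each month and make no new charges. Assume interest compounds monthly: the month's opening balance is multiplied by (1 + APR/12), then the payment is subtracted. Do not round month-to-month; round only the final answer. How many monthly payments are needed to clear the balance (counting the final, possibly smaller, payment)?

Monthly rate r = 8.2%/12 = 0.683333% = 0.00683333.
Recurrence: B ← B·(1+r) − €1,270.00.
Month 1: interest €133.93; balance after payment €18,463.93.
Month 2: interest €126.17; balance after payment €17,320.10.
Closed form: n = −ln(1 − rB₀/P)/ln(1+r) = −ln(0.89454)/ln(1.00683) ≈ 16.365, so the balance reaches zero during payment 17.

17 payments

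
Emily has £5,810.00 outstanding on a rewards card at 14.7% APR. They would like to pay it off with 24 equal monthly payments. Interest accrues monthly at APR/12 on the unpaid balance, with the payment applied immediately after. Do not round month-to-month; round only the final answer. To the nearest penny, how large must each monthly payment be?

£280.88

Monthly rate r = 14.7%/12 = 1.225% = 0.01225.
Level-payment amortization: P = B₀·r / (1 − (1+r)^(−n)) = 5810.00·0.01225 / (1 − 1.01225^(−24)).
Denominator 1 − (1+r)^(−24) = 0.253391123.
P = 71.1725 / 0.253391123 ≈ 280.88.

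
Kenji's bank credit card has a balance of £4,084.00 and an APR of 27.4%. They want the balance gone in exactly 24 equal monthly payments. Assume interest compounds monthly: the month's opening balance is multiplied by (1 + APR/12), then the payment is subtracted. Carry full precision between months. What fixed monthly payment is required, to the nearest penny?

£222.92

Monthly rate r = 27.4%/12 = 2.28333% = 0.0228333.
Level-payment amortization: P = B₀·r / (1 − (1+r)^(−n)) = 4084.00·0.0228333 / (1 − 1.02283^(−24)).
Denominator 1 − (1+r)^(−24) = 0.418321448.
P = 93.2513 / 0.418321448 ≈ 222.92.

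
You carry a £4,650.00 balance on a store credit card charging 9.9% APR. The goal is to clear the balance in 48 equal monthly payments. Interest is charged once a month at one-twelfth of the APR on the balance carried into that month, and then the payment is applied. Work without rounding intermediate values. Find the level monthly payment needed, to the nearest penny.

Monthly rate r = 9.9%/12 = 0.825% = 0.00825.
Level-payment amortization: P = B₀·r / (1 − (1+r)^(−n)) = 4650.00·0.00825 / (1 − 1.00825^(−48)).
Denominator 1 − (1+r)^(−48) = 0.325899068.
P = 38.3625 / 0.325899068 ≈ 117.71.

£117.71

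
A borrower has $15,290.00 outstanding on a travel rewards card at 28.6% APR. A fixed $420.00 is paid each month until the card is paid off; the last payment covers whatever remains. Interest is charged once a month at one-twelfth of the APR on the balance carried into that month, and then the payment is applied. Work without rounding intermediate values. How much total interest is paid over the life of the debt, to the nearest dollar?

Monthly rate r = 28.6%/12 = 2.38333% = 0.0238333.
Payoff takes n = ⌈−ln(1 − rB₀/P)/ln(1+r)⌉ = ⌈85.858⌉ = 86 payments; the last is $361.02.
Total paid = 85·$420.00 + $361.02 = $36,061.02.
Total interest = total paid − principal = $36,061.02 − $15,290.00 = $20,771.02.

$20,771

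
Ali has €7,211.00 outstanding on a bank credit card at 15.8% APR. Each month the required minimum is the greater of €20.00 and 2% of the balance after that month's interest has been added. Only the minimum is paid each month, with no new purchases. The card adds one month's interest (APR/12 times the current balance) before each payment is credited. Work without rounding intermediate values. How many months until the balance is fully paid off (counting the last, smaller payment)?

360 months

Monthly rate r = 15.8%/12 = 1.31667% = 0.0131667.
While 2% of the post-interest balance exceeds €20.00, each month B ← (B·(1+r))·(1 − 0.02), i.e. B shrinks by the factor (1+r)·0.98 = 0.9929.
This holds for months 1–280. Entering month 281 the balance is €981.63; 2% of the post-interest balance is now below €20.00, so the flat €20.00 minimum applies from here.
From month 281 a fixed €20.00 at rate r clears €981.63 in 80 more payments. Total: 280 + 80 = 360 months.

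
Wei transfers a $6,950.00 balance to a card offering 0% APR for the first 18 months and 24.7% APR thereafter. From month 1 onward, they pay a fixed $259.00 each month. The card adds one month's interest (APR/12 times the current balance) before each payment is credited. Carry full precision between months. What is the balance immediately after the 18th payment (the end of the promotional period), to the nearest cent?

Promo months 1–18 at r₀ = 0%/12 = 0; months 19+ at r₁ = 24.7%/12 = 0.0205833.
After month 18 (no interest yet): B = $6,950.00 − 18·$259.00 = $2,288.00.

$2,288.00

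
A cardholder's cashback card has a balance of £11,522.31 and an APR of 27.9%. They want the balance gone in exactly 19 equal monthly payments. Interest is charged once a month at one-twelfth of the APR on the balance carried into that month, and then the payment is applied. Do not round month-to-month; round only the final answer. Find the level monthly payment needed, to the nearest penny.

Monthly rate r = 27.9%/12 = 2.325% = 0.02325.
Level-payment amortization: P = B₀·r / (1 − (1+r)^(−n)) = 11522.31·0.02325 / (1 − 1.02325^(−19)).
Denominator 1 − (1+r)^(−19) = 0.353830155.
P = 267.894 / 0.353830155 ≈ 757.13.

£757.13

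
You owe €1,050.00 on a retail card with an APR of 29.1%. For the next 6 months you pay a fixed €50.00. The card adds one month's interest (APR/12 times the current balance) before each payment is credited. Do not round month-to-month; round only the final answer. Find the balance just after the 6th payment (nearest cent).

Monthly rate r = 29.1%/12 = 2.425% = 0.02425.
Each month: B ← B·(1+r) − €50.00.
Month 1: interest €25.46; balance after payment €1,025.46.
Month 2: interest €24.87; balance after payment €1,000.33.
Month 3: interest €24.26; balance after payment €974.59.
Month 4: interest €23.63; balance after payment €948.22.
Month 5: interest €22.99; balance after payment €921.22.
Month 6: interest €22.34; balance after payment €893.56.

€893.56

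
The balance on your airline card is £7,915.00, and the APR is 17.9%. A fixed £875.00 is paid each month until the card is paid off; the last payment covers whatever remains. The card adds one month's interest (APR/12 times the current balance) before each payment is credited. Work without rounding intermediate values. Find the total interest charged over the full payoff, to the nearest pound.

£652

Monthly rate r = 17.9%/12 = 1.49167% = 0.0149167.
Payoff takes n = ⌈−ln(1 − rB₀/P)/ln(1+r)⌉ = ⌈9.789⌉ = 10 payments; the last is £691.81.
Total paid = 9·£875.00 + £691.81 = £8,566.81.
Total interest = total paid − principal = £8,566.81 − £7,915.00 = £651.81.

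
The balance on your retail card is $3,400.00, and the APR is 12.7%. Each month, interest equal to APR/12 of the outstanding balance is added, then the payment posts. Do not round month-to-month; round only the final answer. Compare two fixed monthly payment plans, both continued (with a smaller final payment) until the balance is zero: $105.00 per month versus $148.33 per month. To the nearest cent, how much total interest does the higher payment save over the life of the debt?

Monthly rate r = 12.7%/12 = 1.05833% = 0.0105833.
At $105.00/mo: n = ⌈−ln(1 − rB₀/P)/ln(1+r)⌉ = 40 payments (last $90.14); total interest = total paid − $3,400.00 = $785.14.
At $148.33/mo: 27 payments (last $58.37); total interest $514.95.
Interest saved = $785.14 − $514.95 = $270.19.

$270.19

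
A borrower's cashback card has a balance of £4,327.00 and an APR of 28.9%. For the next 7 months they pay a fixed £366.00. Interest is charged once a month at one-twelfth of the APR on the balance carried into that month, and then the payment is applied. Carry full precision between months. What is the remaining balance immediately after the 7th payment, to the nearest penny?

Monthly rate r = 28.9%/12 = 2.40833% = 0.0240833.
Each month: B ← B·(1+r) − £366.00.
Month 1: interest £104.21; balance after payment £4,065.21.
Month 2: interest £97.90; balance after payment £3,797.11.
Month 3: interest £91.45; balance after payment £3,522.56.
Month 4: interest £84.83; balance after payment £3,241.39.
Month 5: interest £78.06; balance after payment £2,953.46.
Month 6: interest £71.13; balance after payment £2,658.59.
Month 7: interest £64.03; balance after payment £2,356.61.

£2,356.61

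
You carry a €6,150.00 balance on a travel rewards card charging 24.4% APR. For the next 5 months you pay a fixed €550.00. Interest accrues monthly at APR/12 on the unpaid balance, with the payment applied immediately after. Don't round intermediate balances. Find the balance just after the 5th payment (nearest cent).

€3,937.07

Monthly rate r = 24.4%/12 = 2.03333% = 0.0203333.
Each month: B ← B·(1+r) − €550.00.
Month 1: interest €125.05; balance after payment €5,725.05.
Month 2: interest €116.41; balance after payment €5,291.46.
Month 3: interest €107.59; balance after payment €4,849.05.
Month 4: interest €98.60; balance after payment €4,397.65.
Month 5: interest €89.42; balance after payment €3,937.07.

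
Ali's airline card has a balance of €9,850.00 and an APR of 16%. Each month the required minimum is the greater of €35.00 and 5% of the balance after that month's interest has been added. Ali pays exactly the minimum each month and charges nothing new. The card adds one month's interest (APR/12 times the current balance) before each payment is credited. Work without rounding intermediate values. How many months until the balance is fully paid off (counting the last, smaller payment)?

93 months

Monthly rate r = 16%/12 = 1.33333% = 0.0133333.
While 5% of the post-interest balance exceeds €35.00, each month B ← (B·(1+r))·(1 − 0.05), i.e. B shrinks by the factor (1+r)·0.95 = 0.96267.
This holds for months 1–70. Entering month 71 the balance is €686.68; 5% of the post-interest balance is now below €35.00, so the flat €35.00 minimum applies from here.
From month 71 a fixed €35.00 at rate r clears €686.68 in 23 more payments. Total: 70 + 23 = 93 months.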